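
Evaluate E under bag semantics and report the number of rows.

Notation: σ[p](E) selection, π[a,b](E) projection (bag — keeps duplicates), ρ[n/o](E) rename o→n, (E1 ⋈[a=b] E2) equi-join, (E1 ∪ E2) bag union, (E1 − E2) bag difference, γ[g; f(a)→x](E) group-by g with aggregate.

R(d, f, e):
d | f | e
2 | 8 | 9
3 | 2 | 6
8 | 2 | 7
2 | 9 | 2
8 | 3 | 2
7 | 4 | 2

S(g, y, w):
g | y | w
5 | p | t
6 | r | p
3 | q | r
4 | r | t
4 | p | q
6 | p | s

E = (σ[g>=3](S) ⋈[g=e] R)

Per-node cardinality:
  S → 6
  σ[g>=3](S) → 6
  R → 6
  (σ[g>=3](S) ⋈[g=e] R) → 2

|E| = 2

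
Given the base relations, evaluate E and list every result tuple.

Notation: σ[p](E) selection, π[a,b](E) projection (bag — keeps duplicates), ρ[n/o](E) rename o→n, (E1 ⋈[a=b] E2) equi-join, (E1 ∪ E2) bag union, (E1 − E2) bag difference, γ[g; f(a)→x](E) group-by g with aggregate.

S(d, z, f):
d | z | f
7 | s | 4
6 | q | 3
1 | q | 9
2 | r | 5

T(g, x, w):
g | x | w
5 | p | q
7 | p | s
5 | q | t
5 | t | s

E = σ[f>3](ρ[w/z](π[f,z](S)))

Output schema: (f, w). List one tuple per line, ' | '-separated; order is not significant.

Per-node cardinality:
  S → 4
  π[f,z](S) → 4
  ρ[w/z](π[f,z](S)) → 4
  σ[f>3](ρ[w/z](π[f,z](S))) → 3

== RESULT ==
f | w
4 | s
5 | r
9 | q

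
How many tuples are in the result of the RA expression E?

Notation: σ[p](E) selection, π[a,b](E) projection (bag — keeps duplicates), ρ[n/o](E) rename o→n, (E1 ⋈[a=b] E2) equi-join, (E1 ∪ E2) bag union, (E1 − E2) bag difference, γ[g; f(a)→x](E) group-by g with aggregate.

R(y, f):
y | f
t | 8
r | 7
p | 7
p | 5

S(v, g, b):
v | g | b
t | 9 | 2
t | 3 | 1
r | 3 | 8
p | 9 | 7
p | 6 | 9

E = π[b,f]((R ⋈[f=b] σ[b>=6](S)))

Subexpression sizes:
  R → 4
  S → 5
  σ[b>=6](S) → 3
  (R ⋈[f=b] σ[b>=6](S)) → 3
  π[b,f]((R ⋈[f=b] σ[b>=6](S))) → 3

|E| = 3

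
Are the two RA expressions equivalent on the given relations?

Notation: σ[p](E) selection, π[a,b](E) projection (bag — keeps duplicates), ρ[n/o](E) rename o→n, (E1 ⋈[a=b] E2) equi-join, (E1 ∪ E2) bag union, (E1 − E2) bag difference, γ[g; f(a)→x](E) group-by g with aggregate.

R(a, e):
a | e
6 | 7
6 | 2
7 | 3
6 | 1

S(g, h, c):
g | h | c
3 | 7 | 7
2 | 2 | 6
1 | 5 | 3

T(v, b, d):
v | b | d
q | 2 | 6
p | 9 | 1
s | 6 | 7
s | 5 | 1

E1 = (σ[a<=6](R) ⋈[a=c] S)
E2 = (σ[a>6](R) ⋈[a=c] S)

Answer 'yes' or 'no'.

E1 stepwise |·|:
  R → 4
  σ[a<=6](R) → 3
  S → 3
  (σ[a<=6](R) ⋈[a=c] S) → 3
E2 stepwise |·|:
  R → 4
  σ[a>6](R) → 1
  S → 3
  (σ[a>6](R) ⋈[a=c] S) → 1

E1 result:
a | e | g | h | c
6 | 1 | 2 | 2 | 6
6 | 2 | 2 | 2 | 6
6 | 7 | 2 | 2 | 6
E2 result:
a | e | g | h | c
7 | 3 | 3 | 7 | 7
Witness: (6, 2, 2, 2, 6) appears 1× in E1 but 0× in E2.

no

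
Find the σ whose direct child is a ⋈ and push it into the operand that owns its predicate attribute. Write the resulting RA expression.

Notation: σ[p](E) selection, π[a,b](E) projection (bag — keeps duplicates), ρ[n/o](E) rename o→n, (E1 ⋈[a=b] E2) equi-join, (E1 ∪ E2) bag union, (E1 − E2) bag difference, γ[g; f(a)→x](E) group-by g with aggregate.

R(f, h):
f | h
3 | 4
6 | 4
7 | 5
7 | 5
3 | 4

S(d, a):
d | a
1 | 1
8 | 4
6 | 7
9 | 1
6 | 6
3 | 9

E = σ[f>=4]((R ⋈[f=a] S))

σ filters on f, owned by the left side.
E' = (σ[f>=4](R) ⋈[f=a] S)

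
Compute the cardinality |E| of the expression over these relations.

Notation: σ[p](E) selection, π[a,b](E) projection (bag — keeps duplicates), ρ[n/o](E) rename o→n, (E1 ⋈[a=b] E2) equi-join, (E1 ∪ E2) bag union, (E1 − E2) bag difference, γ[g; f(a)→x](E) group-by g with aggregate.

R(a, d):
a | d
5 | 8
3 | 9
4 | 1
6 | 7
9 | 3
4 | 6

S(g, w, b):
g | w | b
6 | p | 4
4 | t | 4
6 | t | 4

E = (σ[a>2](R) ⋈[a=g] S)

Per-node cardinality:
  R → 6
  σ[a>2](R) → 6
  S → 3
  (σ[a>2](R) ⋈[a=g] S) → 4

|E| = 4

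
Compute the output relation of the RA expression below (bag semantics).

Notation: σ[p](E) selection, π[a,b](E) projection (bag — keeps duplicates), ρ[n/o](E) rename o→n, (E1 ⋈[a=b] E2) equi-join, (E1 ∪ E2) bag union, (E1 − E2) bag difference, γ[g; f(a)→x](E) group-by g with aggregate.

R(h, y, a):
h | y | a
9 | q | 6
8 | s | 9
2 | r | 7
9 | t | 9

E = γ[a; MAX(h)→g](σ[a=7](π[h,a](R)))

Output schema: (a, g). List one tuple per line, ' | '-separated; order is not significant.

Per-node cardinality:
  R → 4
  π[h,a](R) → 4
  σ[a=7](π[h,a](R)) → 1
  γ[a; MAX(h)→g](σ[a=7](π[h,a](R))) → 1

== RESULT ==
a | g
7 | 2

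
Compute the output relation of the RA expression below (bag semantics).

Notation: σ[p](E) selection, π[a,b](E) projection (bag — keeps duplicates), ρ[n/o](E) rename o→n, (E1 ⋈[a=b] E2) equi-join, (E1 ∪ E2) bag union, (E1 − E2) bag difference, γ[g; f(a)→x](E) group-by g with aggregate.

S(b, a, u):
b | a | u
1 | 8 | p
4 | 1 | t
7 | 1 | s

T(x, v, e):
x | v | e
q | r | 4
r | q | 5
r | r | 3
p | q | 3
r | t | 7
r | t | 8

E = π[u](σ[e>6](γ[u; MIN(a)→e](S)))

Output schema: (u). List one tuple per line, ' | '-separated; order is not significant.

Per-node cardinality:
  S → 3
  γ[u; MIN(a)→e](S) → 3
  σ[e>6](γ[u; MIN(a)→e](S)) → 1
  π[u](σ[e>6](γ[u; MIN(a)→e](S))) → 1

== RESULT ==
u
p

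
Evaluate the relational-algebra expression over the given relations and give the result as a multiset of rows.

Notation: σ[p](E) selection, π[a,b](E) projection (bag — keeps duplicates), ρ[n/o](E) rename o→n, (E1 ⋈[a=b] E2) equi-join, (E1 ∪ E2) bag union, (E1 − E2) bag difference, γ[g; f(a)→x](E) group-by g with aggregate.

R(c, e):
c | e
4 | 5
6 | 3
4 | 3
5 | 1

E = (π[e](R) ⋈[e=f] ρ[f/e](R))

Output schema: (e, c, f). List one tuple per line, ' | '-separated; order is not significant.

Per-node cardinality:
  R → 4
  π[e](R) → 4
  R → 4
  ρ[f/e](R) → 4
  (π[e](R) ⋈[e=f] ρ[f/e](R)) → 6

== RESULT ==
e | c | f
1 | 5 | 1
3 | 4 | 3
3 | 4 | 3
3 | 6 | 3
3 | 6 | 3
5 | 4 | 5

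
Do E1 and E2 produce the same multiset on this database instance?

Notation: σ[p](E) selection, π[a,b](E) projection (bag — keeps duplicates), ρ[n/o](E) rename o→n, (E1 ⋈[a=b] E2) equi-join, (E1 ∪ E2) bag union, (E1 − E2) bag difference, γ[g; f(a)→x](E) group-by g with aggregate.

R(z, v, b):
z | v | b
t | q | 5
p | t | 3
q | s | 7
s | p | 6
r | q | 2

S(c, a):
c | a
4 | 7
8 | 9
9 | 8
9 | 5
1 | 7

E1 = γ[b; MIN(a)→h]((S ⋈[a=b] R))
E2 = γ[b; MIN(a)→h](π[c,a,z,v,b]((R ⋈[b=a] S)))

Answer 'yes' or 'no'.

E1 subexpression sizes:
  S → 5
  R → 5
  (S ⋈[a=b] R) → 3
  γ[b; MIN(a)→h]((S ⋈[a=b] R)) → 2
E2 subexpression sizes:
  R → 5
  S → 5
  (R ⋈[b=a] S) → 3
  π[c,a,z,v,b]((R ⋈[b=a] S)) → 3
  γ[b; MIN(a)→h](π[c,a,z,v,b]((R ⋈[b=a] S))) → 2

E1 and E2 produce the same multiset:
b | h
5 | 5
7 | 7

yes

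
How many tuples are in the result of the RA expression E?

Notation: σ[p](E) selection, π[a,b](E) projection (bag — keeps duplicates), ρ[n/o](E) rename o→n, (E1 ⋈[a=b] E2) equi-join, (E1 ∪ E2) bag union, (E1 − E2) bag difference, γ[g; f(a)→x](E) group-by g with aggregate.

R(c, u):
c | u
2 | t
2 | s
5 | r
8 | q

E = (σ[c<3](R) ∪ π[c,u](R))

Row counts bottom-up:
  R → 4
  σ[c<3](R) → 2
  R → 4
  π[c,u](R) → 4
  (σ[c<3](R) ∪ π[c,u](R)) → 6

|E| = 6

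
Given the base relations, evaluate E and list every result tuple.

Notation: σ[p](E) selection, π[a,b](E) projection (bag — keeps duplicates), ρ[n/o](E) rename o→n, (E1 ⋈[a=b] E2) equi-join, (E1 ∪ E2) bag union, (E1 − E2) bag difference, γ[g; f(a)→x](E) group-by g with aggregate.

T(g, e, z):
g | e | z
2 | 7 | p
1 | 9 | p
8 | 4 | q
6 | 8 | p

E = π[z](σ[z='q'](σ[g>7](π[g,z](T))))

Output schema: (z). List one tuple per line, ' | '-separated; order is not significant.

Subexpression sizes:
  T → 4
  π[g,z](T) → 4
  σ[g>7](π[g,z](T)) → 1
  σ[z='q'](σ[g>7](π[g,z](T))) → 1
  π[z](σ[z='q'](σ[g>7](π[g,z](T)))) → 1

== RESULT ==
z
q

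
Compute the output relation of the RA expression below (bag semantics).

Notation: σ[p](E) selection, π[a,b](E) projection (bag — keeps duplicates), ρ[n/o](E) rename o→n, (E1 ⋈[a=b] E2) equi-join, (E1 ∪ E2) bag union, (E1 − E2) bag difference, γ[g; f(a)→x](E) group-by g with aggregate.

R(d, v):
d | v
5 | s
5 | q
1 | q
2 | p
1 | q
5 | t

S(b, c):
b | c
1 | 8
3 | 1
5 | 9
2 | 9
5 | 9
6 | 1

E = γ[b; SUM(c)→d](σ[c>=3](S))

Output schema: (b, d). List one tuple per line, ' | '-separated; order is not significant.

Subexpression sizes:
  S → 6
  σ[c>=3](S) → 4
  γ[b; SUM(c)→d](σ[c>=3](S)) → 3

== RESULT ==
b | d
1 | 8
2 | 9
5 | 18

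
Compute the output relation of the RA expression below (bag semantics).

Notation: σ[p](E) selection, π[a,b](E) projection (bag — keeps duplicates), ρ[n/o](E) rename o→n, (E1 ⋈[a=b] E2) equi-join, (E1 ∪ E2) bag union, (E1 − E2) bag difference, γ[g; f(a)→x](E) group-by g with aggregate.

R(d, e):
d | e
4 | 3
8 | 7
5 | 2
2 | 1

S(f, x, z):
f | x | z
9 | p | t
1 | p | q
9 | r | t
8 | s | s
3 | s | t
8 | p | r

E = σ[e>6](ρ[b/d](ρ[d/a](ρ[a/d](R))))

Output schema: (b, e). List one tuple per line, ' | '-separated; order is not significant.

Per-node cardinality:
  R → 4
  ρ[a/d](R) → 4
  ρ[d/a](ρ[a/d](R)) → 4
  ρ[b/d](ρ[d/a](ρ[a/d](R))) → 4
  σ[e>6](ρ[b/d](ρ[d/a](ρ[a/d](R)))) → 1

== RESULT ==
b | e
8 | 7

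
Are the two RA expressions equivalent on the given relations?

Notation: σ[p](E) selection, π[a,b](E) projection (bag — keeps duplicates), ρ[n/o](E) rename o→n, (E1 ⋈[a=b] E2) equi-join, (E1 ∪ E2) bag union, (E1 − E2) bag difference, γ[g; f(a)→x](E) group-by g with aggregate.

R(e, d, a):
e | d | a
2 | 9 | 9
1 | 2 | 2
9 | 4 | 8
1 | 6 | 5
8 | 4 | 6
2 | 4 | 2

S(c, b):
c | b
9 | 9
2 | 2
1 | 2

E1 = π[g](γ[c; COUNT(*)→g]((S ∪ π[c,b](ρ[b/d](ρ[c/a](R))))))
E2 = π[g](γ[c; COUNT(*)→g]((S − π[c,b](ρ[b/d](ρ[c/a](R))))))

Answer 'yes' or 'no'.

E1 per-node cardinality:
  S → 3
  R → 6
  ρ[c/a](R) → 6
  ρ[b/d](ρ[c/a](R)) → 6
  π[c,b](ρ[b/d](ρ[c/a](R))) → 6
  (S ∪ π[c,b](ρ[b/d](ρ[c/a](R)))) → 9
  γ[c; COUNT(*)→g]((S ∪ π[c,b](ρ[b/d](ρ[c/a](R))))) → 6
  π[g](γ[c; COUNT(*)→g]((S ∪ π[c,b](ρ[b/d](ρ[c/a](R)))))) → 6
E2 per-node cardinality:
  S → 3
  R → 6
  ρ[c/a](R) → 6
  ρ[b/d](ρ[c/a](R)) → 6
  π[c,b](ρ[b/d](ρ[c/a](R))) → 6
  (S − π[c,b](ρ[b/d](ρ[c/a](R)))) → 1
  γ[c; COUNT(*)→g]((S − π[c,b](ρ[b/d](ρ[c/a](R))))) → 1
  π[g](γ[c; COUNT(*)→g]((S − π[c,b](ρ[b/d](ρ[c/a](R)))))) → 1

E1 result:
g
1
1
1
1
2
3
E2 result:
g
1
Witness: (1,) appears 4× in E1 but 1× in E2.

no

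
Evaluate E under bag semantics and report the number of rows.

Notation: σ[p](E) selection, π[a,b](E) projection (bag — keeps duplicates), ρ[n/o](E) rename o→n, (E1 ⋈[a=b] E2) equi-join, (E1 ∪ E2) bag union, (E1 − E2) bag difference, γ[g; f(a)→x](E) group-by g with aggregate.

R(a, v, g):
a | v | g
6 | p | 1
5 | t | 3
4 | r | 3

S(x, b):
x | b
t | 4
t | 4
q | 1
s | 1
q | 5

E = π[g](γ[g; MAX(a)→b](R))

Subexpression sizes:
  R → 3
  γ[g; MAX(a)→b](R) → 2
  π[g](γ[g; MAX(a)→b](R)) → 2

|E| = 2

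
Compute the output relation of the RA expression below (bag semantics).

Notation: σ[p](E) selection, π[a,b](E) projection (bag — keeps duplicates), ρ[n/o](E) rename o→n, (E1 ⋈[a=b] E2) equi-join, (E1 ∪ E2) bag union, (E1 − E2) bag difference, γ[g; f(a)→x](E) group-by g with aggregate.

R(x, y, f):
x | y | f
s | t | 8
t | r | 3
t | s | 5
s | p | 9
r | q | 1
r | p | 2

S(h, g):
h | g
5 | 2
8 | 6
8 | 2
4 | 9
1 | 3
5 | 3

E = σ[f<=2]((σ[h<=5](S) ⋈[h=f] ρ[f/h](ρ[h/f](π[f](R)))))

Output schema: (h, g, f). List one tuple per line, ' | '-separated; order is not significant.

Stepwise |·|:
  S → 6
  σ[h<=5](S) → 4
  R → 6
  π[f](R) → 6
  ρ[h/f](π[f](R)) → 6
  ρ[f/h](ρ[h/f](π[f](R))) → 6
  (σ[h<=5](S) ⋈[h=f] ρ[f/h](ρ[h/f](π[f](R)))) → 3
  σ[f<=2]((σ[h<=5](S) ⋈[h=f] ρ[f/h](ρ[h/f](π[f](R))))) → 1

== RESULT ==
h | g | f
1 | 3 | 1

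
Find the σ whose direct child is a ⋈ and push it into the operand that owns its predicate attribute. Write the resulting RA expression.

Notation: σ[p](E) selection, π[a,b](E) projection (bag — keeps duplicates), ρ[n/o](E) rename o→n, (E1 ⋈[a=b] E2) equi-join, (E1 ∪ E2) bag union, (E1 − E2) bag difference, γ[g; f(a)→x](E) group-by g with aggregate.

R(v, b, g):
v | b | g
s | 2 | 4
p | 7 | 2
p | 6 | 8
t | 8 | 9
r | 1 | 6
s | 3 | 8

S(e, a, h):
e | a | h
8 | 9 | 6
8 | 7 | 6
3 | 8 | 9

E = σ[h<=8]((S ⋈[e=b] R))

σ filters on h, owned by the left side.
E' = (σ[h<=8](S) ⋈[e=b] R)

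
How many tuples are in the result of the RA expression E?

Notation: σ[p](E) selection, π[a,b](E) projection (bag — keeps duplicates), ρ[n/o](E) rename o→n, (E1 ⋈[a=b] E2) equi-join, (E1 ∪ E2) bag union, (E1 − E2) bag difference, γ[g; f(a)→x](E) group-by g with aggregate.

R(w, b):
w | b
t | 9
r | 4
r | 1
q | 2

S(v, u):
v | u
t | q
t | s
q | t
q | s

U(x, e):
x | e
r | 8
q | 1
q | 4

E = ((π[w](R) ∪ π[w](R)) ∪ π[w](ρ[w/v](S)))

Per-node cardinality:
  R → 4
  π[w](R) → 4
  R → 4
  π[w](R) → 4
  (π[w](R) ∪ π[w](R)) → 8
  S → 4
  ρ[w/v](S) → 4
  π[w](ρ[w/v](S)) → 4
  ((π[w](R) ∪ π[w](R)) ∪ π[w](ρ[w/v](S))) → 12

|E| = 12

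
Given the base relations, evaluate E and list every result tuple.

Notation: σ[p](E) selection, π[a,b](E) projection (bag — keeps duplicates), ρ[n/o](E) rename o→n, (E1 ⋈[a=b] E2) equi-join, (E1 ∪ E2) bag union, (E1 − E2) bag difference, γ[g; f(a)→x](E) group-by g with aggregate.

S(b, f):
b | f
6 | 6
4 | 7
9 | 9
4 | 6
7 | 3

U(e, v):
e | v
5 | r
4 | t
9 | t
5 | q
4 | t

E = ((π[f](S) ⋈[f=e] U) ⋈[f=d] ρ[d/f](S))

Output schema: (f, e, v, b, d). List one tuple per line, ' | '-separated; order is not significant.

Per-node cardinality:
  S → 5
  π[f](S) → 5
  U → 5
  (π[f](S) ⋈[f=e] U) → 1
  S → 5
  ρ[d/f](S) → 5
  ((π[f](S) ⋈[f=e] U) ⋈[f=d] ρ[d/f](S)) → 1

== RESULT ==
f | e | v | b | d
9 | 9 | t | 9 | 9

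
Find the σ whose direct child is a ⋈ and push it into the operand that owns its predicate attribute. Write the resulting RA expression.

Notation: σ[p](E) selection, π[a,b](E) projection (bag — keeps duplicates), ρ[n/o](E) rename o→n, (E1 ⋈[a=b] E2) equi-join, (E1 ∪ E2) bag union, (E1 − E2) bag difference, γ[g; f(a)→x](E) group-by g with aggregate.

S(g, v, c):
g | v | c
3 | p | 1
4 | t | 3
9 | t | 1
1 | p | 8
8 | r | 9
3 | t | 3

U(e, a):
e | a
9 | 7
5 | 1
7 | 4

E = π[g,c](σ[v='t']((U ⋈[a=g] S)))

σ filters on v, owned by the right side.
E' = π[g,c]((U ⋈[a=g] σ[v='t'](S)))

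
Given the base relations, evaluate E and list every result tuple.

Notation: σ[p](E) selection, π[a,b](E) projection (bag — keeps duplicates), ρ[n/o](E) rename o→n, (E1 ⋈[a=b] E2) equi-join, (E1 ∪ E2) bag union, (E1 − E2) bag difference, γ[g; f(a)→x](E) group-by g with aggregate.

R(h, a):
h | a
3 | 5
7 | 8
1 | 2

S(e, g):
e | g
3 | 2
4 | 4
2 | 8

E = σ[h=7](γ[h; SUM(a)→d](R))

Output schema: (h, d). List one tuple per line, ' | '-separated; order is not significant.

Subexpression sizes:
  R → 3
  γ[h; SUM(a)→d](R) → 3
  σ[h=7](γ[h; SUM(a)→d](R)) → 1

== RESULT ==
h | d
7 | 8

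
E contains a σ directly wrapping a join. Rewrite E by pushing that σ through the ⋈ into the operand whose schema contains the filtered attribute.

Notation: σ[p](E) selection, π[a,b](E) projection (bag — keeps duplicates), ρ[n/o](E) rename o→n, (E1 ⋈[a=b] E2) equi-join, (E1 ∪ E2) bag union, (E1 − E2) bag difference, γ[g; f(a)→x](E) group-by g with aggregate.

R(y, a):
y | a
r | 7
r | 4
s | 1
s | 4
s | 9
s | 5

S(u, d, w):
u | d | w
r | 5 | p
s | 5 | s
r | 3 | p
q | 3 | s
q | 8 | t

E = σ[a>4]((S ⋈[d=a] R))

σ filters on a, owned by the right side.
E' = (S ⋈[d=a] σ[a>4](R))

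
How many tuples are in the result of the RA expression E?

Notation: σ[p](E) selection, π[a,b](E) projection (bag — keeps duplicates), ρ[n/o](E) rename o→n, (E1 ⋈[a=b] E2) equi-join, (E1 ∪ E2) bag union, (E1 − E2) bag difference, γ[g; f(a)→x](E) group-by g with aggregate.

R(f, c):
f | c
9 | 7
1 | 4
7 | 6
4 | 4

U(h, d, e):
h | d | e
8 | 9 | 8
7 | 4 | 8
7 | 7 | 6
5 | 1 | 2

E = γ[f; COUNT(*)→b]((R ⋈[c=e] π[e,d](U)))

Row counts bottom-up:
  R → 4
  U → 4
  π[e,d](U) → 4
  (R ⋈[c=e] π[e,d](U)) → 1
  γ[f; COUNT(*)→b]((R ⋈[c=e] π[e,d](U))) → 1

|E| = 1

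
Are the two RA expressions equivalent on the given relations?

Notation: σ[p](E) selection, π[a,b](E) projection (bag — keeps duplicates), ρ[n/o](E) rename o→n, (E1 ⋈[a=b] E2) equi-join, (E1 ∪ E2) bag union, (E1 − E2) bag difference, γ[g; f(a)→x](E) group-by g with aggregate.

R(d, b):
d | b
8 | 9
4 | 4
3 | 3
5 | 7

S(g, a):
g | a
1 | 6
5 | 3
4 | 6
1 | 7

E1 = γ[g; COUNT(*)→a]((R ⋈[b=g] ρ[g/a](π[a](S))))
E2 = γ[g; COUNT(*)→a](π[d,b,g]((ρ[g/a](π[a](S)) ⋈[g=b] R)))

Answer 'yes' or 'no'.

E1 subexpression sizes:
  R → 4
  S → 4
  π[a](S) → 4
  ρ[g/a](π[a](S)) → 4
  (R ⋈[b=g] ρ[g/a](π[a](S))) → 2
  γ[g; COUNT(*)→a]((R ⋈[b=g] ρ[g/a](π[a](S)))) → 2
E2 subexpression sizes:
  S → 4
  π[a](S) → 4
  ρ[g/a](π[a](S)) → 4
  R → 4
  (ρ[g/a](π[a](S)) ⋈[g=b] R) → 2
  π[d,b,g]((ρ[g/a](π[a](S)) ⋈[g=b] R)) → 2
  γ[g; COUNT(*)→a](π[d,b,g]((ρ[g/a](π[a](S)) ⋈[g=b] R))) → 2

E1 and E2 produce the same multiset:
g | a
3 | 1
7 | 1

yes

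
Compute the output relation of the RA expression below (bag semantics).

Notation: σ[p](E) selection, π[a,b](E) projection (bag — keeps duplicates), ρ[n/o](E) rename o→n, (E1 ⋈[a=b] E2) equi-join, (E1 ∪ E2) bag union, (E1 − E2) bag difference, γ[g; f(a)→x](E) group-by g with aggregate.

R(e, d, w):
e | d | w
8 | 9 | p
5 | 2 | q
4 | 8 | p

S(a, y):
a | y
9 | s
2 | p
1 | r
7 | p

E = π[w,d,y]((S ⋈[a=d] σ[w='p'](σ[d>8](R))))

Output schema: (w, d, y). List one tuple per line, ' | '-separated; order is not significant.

Stepwise |·|:
  S → 4
  R → 3
  σ[d>8](R) → 1
  σ[w='p'](σ[d>8](R)) → 1
  (S ⋈[a=d] σ[w='p'](σ[d>8](R))) → 1
  π[w,d,y]((S ⋈[a=d] σ[w='p'](σ[d>8](R)))) → 1

== RESULT ==
w | d | y
p | 9 | s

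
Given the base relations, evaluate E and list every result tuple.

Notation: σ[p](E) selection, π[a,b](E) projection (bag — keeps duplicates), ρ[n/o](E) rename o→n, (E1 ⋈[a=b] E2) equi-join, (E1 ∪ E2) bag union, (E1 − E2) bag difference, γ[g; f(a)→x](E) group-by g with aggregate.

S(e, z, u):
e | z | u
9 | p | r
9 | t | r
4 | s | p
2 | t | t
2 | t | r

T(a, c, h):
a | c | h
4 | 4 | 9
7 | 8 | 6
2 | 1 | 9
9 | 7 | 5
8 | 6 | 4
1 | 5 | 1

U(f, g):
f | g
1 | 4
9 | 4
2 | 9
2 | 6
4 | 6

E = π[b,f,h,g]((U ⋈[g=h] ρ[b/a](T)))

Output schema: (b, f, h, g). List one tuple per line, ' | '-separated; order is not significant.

Row counts bottom-up:
  U → 5
  T → 6
  ρ[b/a](T) → 6
  (U ⋈[g=h] ρ[b/a](T)) → 6
  π[b,f,h,g]((U ⋈[g=h] ρ[b/a](T))) → 6

== RESULT ==
b | f | h | g
2 | 2 | 9 | 9
4 | 2 | 9 | 9
7 | 2 | 6 | 6
7 | 4 | 6 | 6
8 | 1 | 4 | 4
8 | 9 | 4 | 4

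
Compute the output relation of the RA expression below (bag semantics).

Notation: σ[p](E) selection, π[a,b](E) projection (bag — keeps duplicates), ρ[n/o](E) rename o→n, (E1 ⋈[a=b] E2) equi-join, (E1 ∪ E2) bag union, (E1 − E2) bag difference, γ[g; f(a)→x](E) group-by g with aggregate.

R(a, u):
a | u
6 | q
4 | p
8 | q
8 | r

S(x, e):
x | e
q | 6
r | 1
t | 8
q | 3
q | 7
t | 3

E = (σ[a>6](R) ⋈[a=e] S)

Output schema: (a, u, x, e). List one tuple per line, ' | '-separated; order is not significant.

Stepwise |·|:
  R → 4
  σ[a>6](R) → 2
  S → 6
  (σ[a>6](R) ⋈[a=e] S) → 2

== RESULT ==
a | u | x | e
8 | q | t | 8
8 | r | t | 8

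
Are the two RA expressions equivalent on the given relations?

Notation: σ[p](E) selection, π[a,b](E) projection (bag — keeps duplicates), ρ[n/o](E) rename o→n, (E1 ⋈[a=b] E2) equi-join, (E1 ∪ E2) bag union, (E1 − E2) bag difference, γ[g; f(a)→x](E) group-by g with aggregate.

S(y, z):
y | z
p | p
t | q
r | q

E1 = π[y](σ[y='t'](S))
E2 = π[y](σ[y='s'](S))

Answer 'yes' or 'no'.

E1 subexpression sizes:
  S → 3
  σ[y='t'](S) → 1
  π[y](σ[y='t'](S)) → 1
E2 subexpression sizes:
  S → 3
  σ[y='s'](S) → 0
  π[y](σ[y='s'](S)) → 0

E1 result:
y
t
E2 result:
y
(0 rows)
Witness: ('t',) appears 1× in E1 but 0× in E2.

no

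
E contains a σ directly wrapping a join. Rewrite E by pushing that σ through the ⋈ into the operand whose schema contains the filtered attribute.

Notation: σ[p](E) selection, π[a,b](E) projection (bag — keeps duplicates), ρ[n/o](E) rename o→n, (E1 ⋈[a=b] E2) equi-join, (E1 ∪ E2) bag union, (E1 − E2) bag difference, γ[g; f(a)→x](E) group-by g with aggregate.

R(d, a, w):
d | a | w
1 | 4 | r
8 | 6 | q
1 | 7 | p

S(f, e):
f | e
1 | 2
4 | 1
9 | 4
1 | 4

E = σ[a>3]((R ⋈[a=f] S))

σ filters on a, owned by the left side.
E' = (σ[a>3](R) ⋈[a=f] S)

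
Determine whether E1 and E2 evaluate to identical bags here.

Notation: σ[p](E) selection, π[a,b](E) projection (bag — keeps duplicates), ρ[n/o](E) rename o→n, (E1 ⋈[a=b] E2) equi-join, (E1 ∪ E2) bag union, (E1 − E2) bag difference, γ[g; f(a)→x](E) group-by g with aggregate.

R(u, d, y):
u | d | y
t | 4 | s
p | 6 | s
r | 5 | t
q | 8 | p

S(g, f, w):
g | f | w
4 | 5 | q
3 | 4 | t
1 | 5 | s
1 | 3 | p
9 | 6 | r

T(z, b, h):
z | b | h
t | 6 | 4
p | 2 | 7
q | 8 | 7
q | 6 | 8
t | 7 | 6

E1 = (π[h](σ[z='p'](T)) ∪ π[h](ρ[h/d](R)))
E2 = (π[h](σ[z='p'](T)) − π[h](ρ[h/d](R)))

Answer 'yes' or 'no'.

E1 row counts bottom-up:
  T → 5
  σ[z='p'](T) → 1
  π[h](σ[z='p'](T)) → 1
  R → 4
  ρ[h/d](R) → 4
  π[h](ρ[h/d](R)) → 4
  (π[h](σ[z='p'](T)) ∪ π[h](ρ[h/d](R))) → 5
E2 row counts bottom-up:
  T → 5
  σ[z='p'](T) → 1
  π[h](σ[z='p'](T)) → 1
  R → 4
  ρ[h/d](R) → 4
  π[h](ρ[h/d](R)) → 4
  (π[h](σ[z='p'](T)) − π[h](ρ[h/d](R))) → 1

E1 result:
h
4
5
6
7
8
E2 result:
h
7
Witness: (6,) appears 1× in E1 but 0× in E2.

no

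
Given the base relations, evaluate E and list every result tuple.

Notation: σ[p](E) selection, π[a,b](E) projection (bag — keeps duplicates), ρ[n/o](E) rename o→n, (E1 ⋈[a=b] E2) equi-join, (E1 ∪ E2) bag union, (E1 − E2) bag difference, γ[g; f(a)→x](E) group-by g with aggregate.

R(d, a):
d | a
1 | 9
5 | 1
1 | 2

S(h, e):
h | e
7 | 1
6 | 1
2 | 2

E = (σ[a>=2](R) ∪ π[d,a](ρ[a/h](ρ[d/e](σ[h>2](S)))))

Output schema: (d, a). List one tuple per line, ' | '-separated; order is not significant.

Subexpression sizes:
  R → 3
  σ[a>=2](R) → 2
  S → 3
  σ[h>2](S) → 2
  ρ[d/e](σ[h>2](S)) → 2
  ρ[a/h](ρ[d/e](σ[h>2](S))) → 2
  π[d,a](ρ[a/h](ρ[d/e](σ[h>2](S)))) → 2
  (σ[a>=2](R) ∪ π[d,a](ρ[a/h](ρ[d/e](σ[h>2](S))))) → 4

== RESULT ==
d | a
1 | 2
1 | 6
1 | 7
1 | 9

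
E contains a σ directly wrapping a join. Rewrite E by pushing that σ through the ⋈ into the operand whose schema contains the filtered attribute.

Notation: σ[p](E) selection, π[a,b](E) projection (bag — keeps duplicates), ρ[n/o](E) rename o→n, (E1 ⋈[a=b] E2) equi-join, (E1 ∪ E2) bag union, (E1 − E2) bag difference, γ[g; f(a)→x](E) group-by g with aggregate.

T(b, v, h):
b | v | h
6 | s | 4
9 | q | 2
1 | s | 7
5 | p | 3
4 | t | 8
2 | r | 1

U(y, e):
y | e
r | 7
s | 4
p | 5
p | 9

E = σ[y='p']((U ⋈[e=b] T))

σ filters on y, owned by the left side.
E' = (σ[y='p'](U) ⋈[e=b] T)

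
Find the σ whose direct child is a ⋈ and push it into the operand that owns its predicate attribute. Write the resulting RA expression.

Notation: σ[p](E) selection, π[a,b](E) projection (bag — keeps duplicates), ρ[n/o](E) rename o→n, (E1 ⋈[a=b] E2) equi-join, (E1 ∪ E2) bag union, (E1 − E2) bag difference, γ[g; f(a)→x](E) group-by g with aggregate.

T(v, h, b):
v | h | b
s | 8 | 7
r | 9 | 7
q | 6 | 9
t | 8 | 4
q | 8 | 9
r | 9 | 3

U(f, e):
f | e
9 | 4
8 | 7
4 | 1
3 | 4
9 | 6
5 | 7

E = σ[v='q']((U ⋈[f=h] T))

σ filters on v, owned by the right side.
E' = (U ⋈[f=h] σ[v='q'](T))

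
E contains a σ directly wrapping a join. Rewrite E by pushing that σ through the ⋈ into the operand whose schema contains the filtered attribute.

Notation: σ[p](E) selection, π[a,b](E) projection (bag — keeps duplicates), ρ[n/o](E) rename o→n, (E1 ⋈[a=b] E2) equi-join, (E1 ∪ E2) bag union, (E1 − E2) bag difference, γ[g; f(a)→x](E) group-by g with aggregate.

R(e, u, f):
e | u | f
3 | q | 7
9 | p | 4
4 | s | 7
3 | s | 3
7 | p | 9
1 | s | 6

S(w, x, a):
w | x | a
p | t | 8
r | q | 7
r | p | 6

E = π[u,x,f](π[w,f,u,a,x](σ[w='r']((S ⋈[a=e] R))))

σ filters on w, owned by the left side.
E' = π[u,x,f](π[w,f,u,a,x]((σ[w='r'](S) ⋈[a=e] R)))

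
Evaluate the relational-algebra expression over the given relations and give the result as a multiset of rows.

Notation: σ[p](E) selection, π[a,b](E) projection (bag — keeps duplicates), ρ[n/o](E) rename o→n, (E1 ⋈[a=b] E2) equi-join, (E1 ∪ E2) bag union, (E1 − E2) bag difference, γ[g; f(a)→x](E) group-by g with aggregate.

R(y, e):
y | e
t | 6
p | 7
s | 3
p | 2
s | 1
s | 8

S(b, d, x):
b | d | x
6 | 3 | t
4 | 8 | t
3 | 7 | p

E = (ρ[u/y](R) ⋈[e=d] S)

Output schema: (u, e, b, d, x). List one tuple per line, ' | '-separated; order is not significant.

Stepwise |·|:
  R → 6
  ρ[u/y](R) → 6
  S → 3
  (ρ[u/y](R) ⋈[e=d] S) → 3

== RESULT ==
u | e | b | d | x
p | 7 | 3 | 7 | p
s | 3 | 6 | 3 | t
s | 8 | 4 | 8 | t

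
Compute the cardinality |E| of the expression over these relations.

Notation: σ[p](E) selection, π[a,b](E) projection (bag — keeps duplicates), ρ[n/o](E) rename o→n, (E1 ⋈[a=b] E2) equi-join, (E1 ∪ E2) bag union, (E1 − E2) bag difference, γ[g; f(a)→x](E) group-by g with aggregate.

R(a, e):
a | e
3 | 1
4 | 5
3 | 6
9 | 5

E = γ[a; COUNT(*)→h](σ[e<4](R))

Subexpression sizes:
  R → 4
  σ[e<4](R) → 1
  γ[a; COUNT(*)→h](σ[e<4](R)) → 1

|E| = 1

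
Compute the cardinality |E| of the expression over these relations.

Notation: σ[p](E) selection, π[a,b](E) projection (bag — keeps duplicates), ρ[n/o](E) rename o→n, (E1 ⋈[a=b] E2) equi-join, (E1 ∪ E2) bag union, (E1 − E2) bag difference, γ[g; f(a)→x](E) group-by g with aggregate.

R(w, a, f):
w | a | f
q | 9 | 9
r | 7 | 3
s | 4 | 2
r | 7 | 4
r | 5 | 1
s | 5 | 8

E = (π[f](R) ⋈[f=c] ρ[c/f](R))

Stepwise |·|:
  R → 6
  π[f](R) → 6
  R → 6
  ρ[c/f](R) → 6
  (π[f](R) ⋈[f=c] ρ[c/f](R)) → 6

|E| = 6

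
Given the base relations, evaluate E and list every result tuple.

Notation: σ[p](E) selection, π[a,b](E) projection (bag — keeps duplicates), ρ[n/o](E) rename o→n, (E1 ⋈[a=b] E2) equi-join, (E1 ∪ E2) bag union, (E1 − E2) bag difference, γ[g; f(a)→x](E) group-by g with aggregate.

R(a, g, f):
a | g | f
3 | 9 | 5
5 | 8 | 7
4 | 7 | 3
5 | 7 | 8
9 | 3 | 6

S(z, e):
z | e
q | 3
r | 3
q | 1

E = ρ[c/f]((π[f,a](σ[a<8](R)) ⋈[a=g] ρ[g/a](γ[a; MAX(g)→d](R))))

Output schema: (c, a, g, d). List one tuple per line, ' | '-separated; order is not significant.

Stepwise |·|:
  R → 5
  σ[a<8](R) → 4
  π[f,a](σ[a<8](R)) → 4
  R → 5
  γ[a; MAX(g)→d](R) → 4
  ρ[g/a](γ[a; MAX(g)→d](R)) → 4
  (π[f,a](σ[a<8](R)) ⋈[a=g] ρ[g/a](γ[a; MAX(g)→d](R))) → 4
  ρ[c/f]((π[f,a](σ[a<8](R)) ⋈[a=g] ρ[g/a](γ[a; MAX(g)→d](R)))) → 4

== RESULT ==
c | a | g | d
3 | 4 | 4 | 7
5 | 3 | 3 | 9
7 | 5 | 5 | 8
8 | 5 | 5 | 8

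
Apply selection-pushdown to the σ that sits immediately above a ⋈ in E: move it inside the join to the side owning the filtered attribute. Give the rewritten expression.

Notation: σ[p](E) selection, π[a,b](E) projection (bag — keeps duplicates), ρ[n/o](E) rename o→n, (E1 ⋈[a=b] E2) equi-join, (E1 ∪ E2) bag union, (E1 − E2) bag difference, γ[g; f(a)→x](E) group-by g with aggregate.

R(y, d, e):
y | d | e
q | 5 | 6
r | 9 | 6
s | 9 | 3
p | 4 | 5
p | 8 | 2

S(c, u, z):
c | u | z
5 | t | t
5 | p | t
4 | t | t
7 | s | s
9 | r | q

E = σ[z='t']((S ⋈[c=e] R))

σ filters on z, owned by the left side.
E' = (σ[z='t'](S) ⋈[c=e] R)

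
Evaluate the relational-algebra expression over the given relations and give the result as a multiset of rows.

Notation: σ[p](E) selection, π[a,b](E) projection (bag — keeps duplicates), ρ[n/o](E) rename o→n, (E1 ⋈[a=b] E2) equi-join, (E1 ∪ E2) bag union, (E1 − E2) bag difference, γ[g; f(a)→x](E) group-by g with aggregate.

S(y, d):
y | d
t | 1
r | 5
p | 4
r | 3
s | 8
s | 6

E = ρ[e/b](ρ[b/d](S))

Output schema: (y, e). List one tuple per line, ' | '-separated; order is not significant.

Stepwise |·|:
  S → 6
  ρ[b/d](S) → 6
  ρ[e/b](ρ[b/d](S)) → 6

== RESULT ==
y | e
p | 4
r | 3
r | 5
s | 6
s | 8
t | 1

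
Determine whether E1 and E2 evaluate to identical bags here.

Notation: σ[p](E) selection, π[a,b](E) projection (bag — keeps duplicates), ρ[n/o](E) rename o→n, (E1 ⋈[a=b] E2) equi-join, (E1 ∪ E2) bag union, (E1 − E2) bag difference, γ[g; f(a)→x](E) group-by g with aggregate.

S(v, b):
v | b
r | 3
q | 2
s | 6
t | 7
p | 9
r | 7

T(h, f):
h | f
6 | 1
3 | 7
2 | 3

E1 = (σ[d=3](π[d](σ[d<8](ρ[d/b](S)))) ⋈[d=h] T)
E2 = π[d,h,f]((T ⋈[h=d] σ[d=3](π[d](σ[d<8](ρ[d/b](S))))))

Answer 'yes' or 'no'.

E1 subexpression sizes:
  S → 6
  ρ[d/b](S) → 6
  σ[d<8](ρ[d/b](S)) → 5
  π[d](σ[d<8](ρ[d/b](S))) → 5
  σ[d=3](π[d](σ[d<8](ρ[d/b](S)))) → 1
  T → 3
  (σ[d=3](π[d](σ[d<8](ρ[d/b](S)))) ⋈[d=h] T) → 1
E2 subexpression sizes:
  T → 3
  S → 6
  ρ[d/b](S) → 6
  σ[d<8](ρ[d/b](S)) → 5
  π[d](σ[d<8](ρ[d/b](S))) → 5
  σ[d=3](π[d](σ[d<8](ρ[d/b](S)))) → 1
  (T ⋈[h=d] σ[d=3](π[d](σ[d<8](ρ[d/b](S))))) → 1
  π[d,h,f]((T ⋈[h=d] σ[d=3](π[d](σ[d<8](ρ[d/b](S)))))) → 1

E1 and E2 produce the same multiset:
d | h | f
3 | 3 | 7

yes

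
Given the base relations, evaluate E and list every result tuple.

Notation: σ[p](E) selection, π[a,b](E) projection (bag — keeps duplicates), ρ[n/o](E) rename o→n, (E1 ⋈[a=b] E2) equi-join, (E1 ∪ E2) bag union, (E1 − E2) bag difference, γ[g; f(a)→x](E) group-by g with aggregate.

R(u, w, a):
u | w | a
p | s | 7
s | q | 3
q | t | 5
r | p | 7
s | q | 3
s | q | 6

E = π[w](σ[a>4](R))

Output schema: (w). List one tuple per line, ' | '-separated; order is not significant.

Stepwise |·|:
  R → 6
  σ[a>4](R) → 4
  π[w](σ[a>4](R)) → 4

== RESULT ==
w
p
q
s
t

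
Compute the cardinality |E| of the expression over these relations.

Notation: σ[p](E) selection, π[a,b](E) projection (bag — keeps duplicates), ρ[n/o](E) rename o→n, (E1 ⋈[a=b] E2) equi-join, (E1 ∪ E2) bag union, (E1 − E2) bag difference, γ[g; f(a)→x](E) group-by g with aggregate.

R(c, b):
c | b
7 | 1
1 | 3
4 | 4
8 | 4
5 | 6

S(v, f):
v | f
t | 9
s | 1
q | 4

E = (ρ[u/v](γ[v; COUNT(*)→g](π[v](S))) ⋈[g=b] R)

Subexpression sizes:
  S → 3
  π[v](S) → 3
  γ[v; COUNT(*)→g](π[v](S)) → 3
  ρ[u/v](γ[v; COUNT(*)→g](π[v](S))) → 3
  R → 5
  (ρ[u/v](γ[v; COUNT(*)→g](π[v](S))) ⋈[g=b] R) → 3

|E| = 3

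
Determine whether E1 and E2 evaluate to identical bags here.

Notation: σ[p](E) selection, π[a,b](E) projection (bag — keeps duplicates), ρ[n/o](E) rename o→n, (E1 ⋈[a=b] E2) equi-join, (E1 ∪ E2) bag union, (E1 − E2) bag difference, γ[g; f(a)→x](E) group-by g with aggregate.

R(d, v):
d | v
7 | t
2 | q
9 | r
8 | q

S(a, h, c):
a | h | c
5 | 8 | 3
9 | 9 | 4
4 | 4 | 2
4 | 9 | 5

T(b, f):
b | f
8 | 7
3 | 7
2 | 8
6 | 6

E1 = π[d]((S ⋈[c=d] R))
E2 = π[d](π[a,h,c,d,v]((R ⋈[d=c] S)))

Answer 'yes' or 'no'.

E1 row counts bottom-up:
  S → 4
  R → 4
  (S ⋈[c=d] R) → 1
  π[d]((S ⋈[c=d] R)) → 1
E2 row counts bottom-up:
  R → 4
  S → 4
  (R ⋈[d=c] S) → 1
  π[a,h,c,d,v]((R ⋈[d=c] S)) → 1
  π[d](π[a,h,c,d,v]((R ⋈[d=c] S))) → 1

E1 and E2 produce the same multiset:
d
2

yes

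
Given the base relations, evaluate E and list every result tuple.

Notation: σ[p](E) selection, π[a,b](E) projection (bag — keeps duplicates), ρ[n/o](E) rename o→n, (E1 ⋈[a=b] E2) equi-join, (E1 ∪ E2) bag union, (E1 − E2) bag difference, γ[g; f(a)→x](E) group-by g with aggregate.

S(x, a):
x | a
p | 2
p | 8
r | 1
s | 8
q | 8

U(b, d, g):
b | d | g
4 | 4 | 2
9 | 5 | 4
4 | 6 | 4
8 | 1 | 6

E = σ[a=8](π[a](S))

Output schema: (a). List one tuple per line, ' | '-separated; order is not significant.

Stepwise |·|:
  S → 5
  π[a](S) → 5
  σ[a=8](π[a](S)) → 3

== RESULT ==
a
8
8
8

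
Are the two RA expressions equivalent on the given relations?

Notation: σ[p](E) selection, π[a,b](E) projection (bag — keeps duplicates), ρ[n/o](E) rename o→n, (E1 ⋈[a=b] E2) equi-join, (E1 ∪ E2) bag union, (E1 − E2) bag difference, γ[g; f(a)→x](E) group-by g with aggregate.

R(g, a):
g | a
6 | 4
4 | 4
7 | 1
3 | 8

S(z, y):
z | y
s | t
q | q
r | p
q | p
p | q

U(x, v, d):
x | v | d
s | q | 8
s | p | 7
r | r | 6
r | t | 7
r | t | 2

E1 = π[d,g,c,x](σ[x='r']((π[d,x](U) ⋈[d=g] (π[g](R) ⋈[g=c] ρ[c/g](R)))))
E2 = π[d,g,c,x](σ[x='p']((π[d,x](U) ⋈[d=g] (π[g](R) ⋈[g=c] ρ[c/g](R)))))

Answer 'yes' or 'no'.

E1 row counts bottom-up:
  U → 5
  π[d,x](U) → 5
  R → 4
  π[g](R) → 4
  R → 4
  ρ[c/g](R) → 4
  (π[g](R) ⋈[g=c] ρ[c/g](R)) → 4
  (π[d,x](U) ⋈[d=g] (π[g](R) ⋈[g=c] ρ[c/g](R))) → 3
  σ[x='r']((π[d,x](U) ⋈[d=g] (π[g](R) ⋈[g=c] ρ[c/g](R)))) → 2
  π[d,g,c,x](σ[x='r']((π[d,x](U) ⋈[d=g] (π[g](R) ⋈[g=c] ρ[c/g](R))))) → 2
E2 row counts bottom-up:
  U → 5
  π[d,x](U) → 5
  R → 4
  π[g](R) → 4
  R → 4
  ρ[c/g](R) → 4
  (π[g](R) ⋈[g=c] ρ[c/g](R)) → 4
  (π[d,x](U) ⋈[d=g] (π[g](R) ⋈[g=c] ρ[c/g](R))) → 3
  σ[x='p']((π[d,x](U) ⋈[d=g] (π[g](R) ⋈[g=c] ρ[c/g](R)))) → 0
  π[d,g,c,x](σ[x='p']((π[d,x](U) ⋈[d=g] (π[g](R) ⋈[g=c] ρ[c/g](R))))) → 0

E1 result:
d | g | c | x
6 | 6 | 6 | r
7 | 7 | 7 | r
E2 result:
d | g | c | x
(0 rows)
Witness: (6, 6, 6, 'r') appears 1× in E1 but 0× in E2.

no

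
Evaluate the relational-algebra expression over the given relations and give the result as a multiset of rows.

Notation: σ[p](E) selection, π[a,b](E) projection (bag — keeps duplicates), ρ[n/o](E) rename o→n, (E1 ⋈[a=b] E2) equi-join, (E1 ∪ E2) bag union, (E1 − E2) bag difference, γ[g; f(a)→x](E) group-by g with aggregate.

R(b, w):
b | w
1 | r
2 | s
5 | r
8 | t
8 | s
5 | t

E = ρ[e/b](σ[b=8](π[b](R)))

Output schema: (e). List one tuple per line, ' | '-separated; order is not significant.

Per-node cardinality:
  R → 6
  π[b](R) → 6
  σ[b=8](π[b](R)) → 2
  ρ[e/b](σ[b=8](π[b](R))) → 2

== RESULT ==
e
8
8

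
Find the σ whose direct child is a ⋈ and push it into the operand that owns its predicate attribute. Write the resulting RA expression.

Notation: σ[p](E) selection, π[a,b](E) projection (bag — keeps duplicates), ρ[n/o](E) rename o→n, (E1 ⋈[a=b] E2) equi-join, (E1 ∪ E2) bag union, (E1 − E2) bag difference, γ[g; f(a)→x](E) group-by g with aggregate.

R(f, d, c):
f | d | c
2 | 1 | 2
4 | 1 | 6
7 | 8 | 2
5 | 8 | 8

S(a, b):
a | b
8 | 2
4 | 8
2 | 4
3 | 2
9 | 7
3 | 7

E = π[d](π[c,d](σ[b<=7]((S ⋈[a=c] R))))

σ filters on b, owned by the left side.
E' = π[d](π[c,d]((σ[b<=7](S) ⋈[a=c] R)))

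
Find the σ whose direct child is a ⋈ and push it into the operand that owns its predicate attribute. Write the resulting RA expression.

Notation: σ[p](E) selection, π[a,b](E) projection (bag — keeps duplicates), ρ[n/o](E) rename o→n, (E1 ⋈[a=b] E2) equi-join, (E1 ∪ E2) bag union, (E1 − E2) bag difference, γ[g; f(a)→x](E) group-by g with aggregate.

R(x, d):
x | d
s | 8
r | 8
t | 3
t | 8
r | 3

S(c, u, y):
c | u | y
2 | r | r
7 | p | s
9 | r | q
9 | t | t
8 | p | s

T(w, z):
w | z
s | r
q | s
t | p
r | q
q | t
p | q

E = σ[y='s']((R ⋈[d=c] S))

σ filters on y, owned by the right side.
E' = (R ⋈[d=c] σ[y='s'](S))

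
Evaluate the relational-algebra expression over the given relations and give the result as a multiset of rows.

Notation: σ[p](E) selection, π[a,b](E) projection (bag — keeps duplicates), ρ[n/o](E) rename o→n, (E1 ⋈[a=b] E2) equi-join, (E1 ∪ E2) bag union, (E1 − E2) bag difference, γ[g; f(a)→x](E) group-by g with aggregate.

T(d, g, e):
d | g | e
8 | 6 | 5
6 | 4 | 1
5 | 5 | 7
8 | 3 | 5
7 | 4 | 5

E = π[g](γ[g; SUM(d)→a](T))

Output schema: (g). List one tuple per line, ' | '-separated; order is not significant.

Subexpression sizes:
  T → 5
  γ[g; SUM(d)→a](T) → 4
  π[g](γ[g; SUM(d)→a](T)) → 4

== RESULT ==
g
3
4
5
6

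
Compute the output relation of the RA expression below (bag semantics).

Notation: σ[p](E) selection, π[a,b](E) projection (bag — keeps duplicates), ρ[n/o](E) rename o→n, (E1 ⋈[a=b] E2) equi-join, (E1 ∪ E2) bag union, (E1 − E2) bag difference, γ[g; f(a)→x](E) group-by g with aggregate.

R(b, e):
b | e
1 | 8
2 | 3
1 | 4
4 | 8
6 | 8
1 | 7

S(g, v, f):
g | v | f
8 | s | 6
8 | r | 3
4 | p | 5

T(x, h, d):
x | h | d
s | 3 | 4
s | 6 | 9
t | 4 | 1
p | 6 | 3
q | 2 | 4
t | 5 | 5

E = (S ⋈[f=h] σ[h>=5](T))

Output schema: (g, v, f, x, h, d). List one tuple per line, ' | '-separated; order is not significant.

Stepwise |·|:
  S → 3
  T → 6
  σ[h>=5](T) → 3
  (S ⋈[f=h] σ[h>=5](T)) → 3

== RESULT ==
g | v | f | x | h | d
4 | p | 5 | t | 5 | 5
8 | s | 6 | p | 6 | 3
8 | s | 6 | s | 6 | 9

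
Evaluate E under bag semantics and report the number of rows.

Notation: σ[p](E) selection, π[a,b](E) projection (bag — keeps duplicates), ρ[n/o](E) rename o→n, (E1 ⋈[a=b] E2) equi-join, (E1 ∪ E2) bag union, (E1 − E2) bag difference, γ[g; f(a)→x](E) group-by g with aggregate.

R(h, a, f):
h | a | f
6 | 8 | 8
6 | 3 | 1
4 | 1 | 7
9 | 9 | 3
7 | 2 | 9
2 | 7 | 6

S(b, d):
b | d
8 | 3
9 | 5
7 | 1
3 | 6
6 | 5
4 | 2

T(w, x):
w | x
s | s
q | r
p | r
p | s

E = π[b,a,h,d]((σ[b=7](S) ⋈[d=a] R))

Per-node cardinality:
  S → 6
  σ[b=7](S) → 1
  R → 6
  (σ[b=7](S) ⋈[d=a] R) → 1
  π[b,a,h,d]((σ[b=7](S) ⋈[d=a] R)) → 1

|E| = 1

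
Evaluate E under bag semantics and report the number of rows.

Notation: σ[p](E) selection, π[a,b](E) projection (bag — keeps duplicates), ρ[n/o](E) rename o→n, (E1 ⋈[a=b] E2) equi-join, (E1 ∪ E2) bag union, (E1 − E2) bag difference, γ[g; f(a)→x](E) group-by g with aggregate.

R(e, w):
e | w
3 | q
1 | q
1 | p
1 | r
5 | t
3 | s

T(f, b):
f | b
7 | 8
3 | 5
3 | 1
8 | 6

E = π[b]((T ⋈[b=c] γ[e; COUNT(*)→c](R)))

Subexpression sizes:
  T → 4
  R → 6
  γ[e; COUNT(*)→c](R) → 3
  (T ⋈[b=c] γ[e; COUNT(*)→c](R)) → 1
  π[b]((T ⋈[b=c] γ[e; COUNT(*)→c](R))) → 1

|E| = 1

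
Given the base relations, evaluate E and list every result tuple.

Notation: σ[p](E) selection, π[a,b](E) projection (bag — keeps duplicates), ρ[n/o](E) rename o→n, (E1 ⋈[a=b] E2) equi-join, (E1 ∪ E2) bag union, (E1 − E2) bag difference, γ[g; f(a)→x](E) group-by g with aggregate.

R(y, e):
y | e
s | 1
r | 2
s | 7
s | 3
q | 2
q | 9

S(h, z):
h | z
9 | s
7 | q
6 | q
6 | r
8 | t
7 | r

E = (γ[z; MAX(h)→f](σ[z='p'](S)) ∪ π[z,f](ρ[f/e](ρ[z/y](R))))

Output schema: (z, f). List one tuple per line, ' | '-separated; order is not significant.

Per-node cardinality:
  S → 6
  σ[z='p'](S) → 0
  γ[z; MAX(h)→f](σ[z='p'](S)) → 0
  R → 6
  ρ[z/y](R) → 6
  ρ[f/e](ρ[z/y](R)) → 6
  π[z,f](ρ[f/e](ρ[z/y](R))) → 6
  (γ[z; MAX(h)→f](σ[z='p'](S)) ∪ π[z,f](ρ[f/e](ρ[z/y](R)))) → 6

== RESULT ==
z | f
q | 2
q | 9
r | 2
s | 1
s | 3
s | 7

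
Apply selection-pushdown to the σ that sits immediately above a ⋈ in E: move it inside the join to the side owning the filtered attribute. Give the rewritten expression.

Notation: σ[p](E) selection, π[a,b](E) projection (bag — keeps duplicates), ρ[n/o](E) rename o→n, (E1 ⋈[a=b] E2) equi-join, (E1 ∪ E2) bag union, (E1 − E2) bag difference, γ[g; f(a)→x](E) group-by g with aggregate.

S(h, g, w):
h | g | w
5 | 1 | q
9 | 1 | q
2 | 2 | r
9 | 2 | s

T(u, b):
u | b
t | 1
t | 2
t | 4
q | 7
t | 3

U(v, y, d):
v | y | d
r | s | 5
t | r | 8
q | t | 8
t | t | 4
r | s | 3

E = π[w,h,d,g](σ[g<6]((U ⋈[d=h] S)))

σ filters on g, owned by the right side.
E' = π[w,h,d,g]((U ⋈[d=h] σ[g<6](S)))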